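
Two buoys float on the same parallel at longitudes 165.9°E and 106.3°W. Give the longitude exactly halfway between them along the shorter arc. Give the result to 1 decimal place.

Signed shortest Δλ from +165.9° to -106.3° is +87.8°.
Midpoint longitude = +165.9° + (+87.8°)/2 = +165.9° + 43.9° = +209.8°.
Normalise into (−180°, 180°]: -150.2°.
(The naïve average (+165.9 + -106.3)/2 = 29.8° is on the wrong side of the globe.)

150.2°W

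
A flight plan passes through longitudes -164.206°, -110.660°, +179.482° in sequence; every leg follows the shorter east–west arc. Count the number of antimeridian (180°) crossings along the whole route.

Leg 1: -164.206° → -110.660°, shortest Δλ = 53.546° (east) — does not cross 180°.
Leg 2: -110.660° → +179.482°, shortest Δλ = -69.858° (west) — crosses 180°.
Total crossings: 1.

1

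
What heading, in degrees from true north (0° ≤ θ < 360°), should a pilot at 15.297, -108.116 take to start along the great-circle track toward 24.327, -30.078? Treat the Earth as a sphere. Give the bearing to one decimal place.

68.7°

Δλ = -30.078 − -108.116 = 78.038°.
θ = atan2( sin Δλ · cos φ₂ , cos φ₁ · sin φ₂ − sin φ₁ · cos φ₂ · cos Δλ )
  = atan2(0.89142, 0.34752) = 68.702° → normalised to [0°, 360°): 68.702°.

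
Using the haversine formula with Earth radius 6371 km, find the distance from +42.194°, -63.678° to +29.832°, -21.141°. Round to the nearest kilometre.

Δλ = -21.141 − -63.678 = 42.537°.
Δφ = 29.832 − 42.194 = -12.362°.
a = sin²(Δφ/2) + cos φ₁ · cos φ₂ · sin²(Δλ/2) = 0.096159.
c = 2·atan2(√a, √(1−a)) = 0.63059 rad → d = 6371·c ≈ 4017.46 km.

4017 km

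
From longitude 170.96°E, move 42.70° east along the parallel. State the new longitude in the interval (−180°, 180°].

146.34°W

Start at +170.96°; shift +42.70° → +213.66°.
+213.66° lies outside (−180°, 180°]; subtract 360° → -146.34°.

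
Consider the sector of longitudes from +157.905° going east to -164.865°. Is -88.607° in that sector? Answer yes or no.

No

Band width going east from +157.905° to -164.865°: ((-164.865 − 157.905) mod 360) = 37.230°.
Offset of -88.607° east of the west edge: ((-88.607 − 157.905) mod 360) = 113.488°.
113.488° > 37.230° ⇒ outside.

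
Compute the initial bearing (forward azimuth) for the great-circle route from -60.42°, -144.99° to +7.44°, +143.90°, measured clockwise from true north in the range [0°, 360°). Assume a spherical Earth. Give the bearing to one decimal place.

290.1°

Δλ = 143.90 − -144.99 = 288.89°; wrapped into (−180°, 180°]: -71.11°.
θ = atan2( sin Δλ · cos φ₂ , cos φ₁ · sin φ₂ − sin φ₁ · cos φ₂ · cos Δλ )
  = atan2(-0.93818, 0.34311) = -69.912° → normalised to [0°, 360°): 290.088°.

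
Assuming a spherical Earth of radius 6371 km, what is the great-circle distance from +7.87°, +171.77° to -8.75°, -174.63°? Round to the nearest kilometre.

2385 km

Δλ = -174.63 − 171.77 = -346.40°; wrapped into (−180°, 180°]: 13.60°.
Δφ = -8.75 − 7.87 = -16.62°.
a = sin²(Δφ/2) + cos φ₁ · cos φ₂ · sin²(Δλ/2) = 0.034614.
c = 2·atan2(√a, √(1−a)) = 0.37428 rad → d = 6371·c ≈ 2384.54 km.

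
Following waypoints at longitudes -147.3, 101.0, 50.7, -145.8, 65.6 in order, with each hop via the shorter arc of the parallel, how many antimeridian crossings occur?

3

Leg 1: -147.3° → +101.0°, shortest Δλ = -111.7° (west) — crosses 180°.
Leg 2: +101.0° → +50.7°, shortest Δλ = -50.3° (west) — does not cross 180°.
Leg 3: +50.7° → -145.8°, shortest Δλ = 163.5° (east) — crosses 180°.
Leg 4: -145.8° → +65.6°, shortest Δλ = -148.6° (west) — crosses 180°.
Total crossings: 3.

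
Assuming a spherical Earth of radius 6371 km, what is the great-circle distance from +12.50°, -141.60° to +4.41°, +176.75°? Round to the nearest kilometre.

4662 km

Δλ = 176.75 − -141.60 = 318.35°; wrapped into (−180°, 180°]: -41.65°.
Δφ = 4.41 − 12.50 = -8.09°.
a = sin²(Δφ/2) + cos φ₁ · cos φ₂ · sin²(Δλ/2) = 0.128005.
c = 2·atan2(√a, √(1−a)) = 0.73178 rad → d = 6371·c ≈ 4662.14 km.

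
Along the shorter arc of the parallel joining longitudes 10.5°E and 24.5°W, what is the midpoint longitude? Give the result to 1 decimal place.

Signed shortest Δλ from +10.5° to -24.5° is -35.0°.
Midpoint longitude = +10.5° + (-35.0°)/2 = +10.5° − 17.5° = -7.0°.

7.0°W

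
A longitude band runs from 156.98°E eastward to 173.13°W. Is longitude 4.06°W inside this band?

Band width going east from +156.98° to -173.13°: ((-173.13 − 156.98) mod 360) = 29.89°.
Offset of -4.06° east of the west edge: ((-4.06 − 156.98) mod 360) = 198.96°.
198.96° > 29.89° ⇒ outside.

No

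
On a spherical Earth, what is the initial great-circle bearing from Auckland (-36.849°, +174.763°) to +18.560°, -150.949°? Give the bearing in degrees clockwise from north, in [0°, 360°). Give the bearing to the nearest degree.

Δλ = -150.949 − 174.763 = -325.712°; wrapped into (−180°, 180°]: 34.288°.
θ = atan2( sin Δλ · cos φ₂ , cos φ₁ · sin φ₂ − sin φ₁ · cos φ₂ · cos Δλ )
  = atan2(0.53405, 0.72443) = 36.398° → normalised to [0°, 360°): 36.398°.

36°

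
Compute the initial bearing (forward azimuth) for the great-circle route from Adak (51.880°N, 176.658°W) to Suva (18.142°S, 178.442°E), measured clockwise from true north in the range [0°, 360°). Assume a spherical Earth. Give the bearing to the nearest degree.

Δλ = 178.442 − -176.658 = 355.100°; wrapped into (−180°, 180°]: -4.900°.
θ = atan2( sin Δλ · cos φ₂ , cos φ₁ · sin φ₂ − sin φ₁ · cos φ₂ · cos Δλ )
  = atan2(-0.08117, -0.93709) = -175.049° → normalised to [0°, 360°): 184.951°.

185°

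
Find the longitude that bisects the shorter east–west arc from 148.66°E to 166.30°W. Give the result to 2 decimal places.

171.18°E

Signed shortest Δλ from +148.66° to -166.30° is +45.04°.
Midpoint longitude = +148.66° + (+45.04°)/2 = +148.66° + 22.52° = +171.18°.
(The naïve average (+148.66 + -166.30)/2 = -8.82° is on the wrong side of the globe.)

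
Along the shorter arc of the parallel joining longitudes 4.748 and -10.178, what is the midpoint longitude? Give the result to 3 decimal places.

-2.715°

Signed shortest Δλ from +4.748° to -10.178° is -14.926°.
Midpoint longitude = +4.748° + (-14.926°)/2 = +4.748° − 7.463° = -2.715°.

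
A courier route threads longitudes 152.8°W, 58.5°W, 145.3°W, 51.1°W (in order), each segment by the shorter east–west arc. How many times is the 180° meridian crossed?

0

Leg 1: -152.8° → -58.5°, shortest Δλ = 94.3° (east) — does not cross 180°.
Leg 2: -58.5° → -145.3°, shortest Δλ = -86.8° (west) — does not cross 180°.
Leg 3: -145.3° → -51.1°, shortest Δλ = 94.2° (east) — does not cross 180°.
Total crossings: 0.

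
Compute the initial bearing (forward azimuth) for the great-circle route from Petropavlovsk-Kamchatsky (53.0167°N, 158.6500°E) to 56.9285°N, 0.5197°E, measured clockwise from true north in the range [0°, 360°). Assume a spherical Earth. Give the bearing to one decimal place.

Δλ = 0.5197 − 158.6500 = -158.1303°.
θ = atan2( sin Δλ · cos φ₂ , cos φ₁ · sin φ₂ − sin φ₁ · cos φ₂ · cos Δλ )
  = atan2(-0.20327, 0.90865) = -12.610° → normalised to [0°, 360°): 347.390°.

347.4°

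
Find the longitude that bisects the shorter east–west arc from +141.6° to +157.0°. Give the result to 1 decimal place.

Signed shortest Δλ from +141.6° to +157.0° is +15.4°.
Midpoint longitude = +141.6° + (+15.4°)/2 = +141.6° + 7.7° = +149.3°.

+149.3°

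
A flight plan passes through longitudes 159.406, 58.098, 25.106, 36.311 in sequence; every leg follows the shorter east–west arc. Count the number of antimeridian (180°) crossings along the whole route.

0

Leg 1: +159.406° → +58.098°, shortest Δλ = -101.308° (west) — does not cross 180°.
Leg 2: +58.098° → +25.106°, shortest Δλ = -32.992° (west) — does not cross 180°.
Leg 3: +25.106° → +36.311°, shortest Δλ = 11.205° (east) — does not cross 180°.
Total crossings: 0.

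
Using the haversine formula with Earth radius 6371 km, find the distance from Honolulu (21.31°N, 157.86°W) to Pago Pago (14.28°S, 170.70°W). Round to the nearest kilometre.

Δλ = -170.70 − -157.86 = -12.84°.
Δφ = -14.28 − 21.31 = -35.59°.
a = sin²(Δφ/2) + cos φ₁ · cos φ₂ · sin²(Δλ/2) = 0.104687.
c = 2·atan2(√a, √(1−a)) = 0.65897 rad → d = 6371·c ≈ 4198.27 km.

4198 km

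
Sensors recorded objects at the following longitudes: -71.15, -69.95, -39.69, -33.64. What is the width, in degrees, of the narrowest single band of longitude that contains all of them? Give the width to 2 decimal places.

Sort the longitudes: -71.15°, -69.95°, -39.69°, -33.64°.
Eastward gaps between consecutive values (wrapping around): 1.20°, 30.26°, 6.05°, 322.49°.
Largest gap = 322.49° ⇒ minimal covering band is its complement: 360° − 322.49° = 37.51°.
Band runs from -71.15° eastward to -33.64°.

37.51°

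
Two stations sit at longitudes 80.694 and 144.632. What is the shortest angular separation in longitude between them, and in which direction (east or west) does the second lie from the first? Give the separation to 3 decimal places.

63.938° east

Raw difference: 144.632 − 80.694 = 63.938°.
Normalise into (−180°, 180°]: 63.938° stays 63.938°.
Positive ⇒ the second point lies to the east; separation 63.938°.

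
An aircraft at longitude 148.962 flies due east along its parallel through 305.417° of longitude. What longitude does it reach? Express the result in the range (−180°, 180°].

Start at +148.962°; shift +305.417° → +454.379°.
+454.379° lies outside (−180°, 180°]; subtract 360° → +94.379°.

+94.379°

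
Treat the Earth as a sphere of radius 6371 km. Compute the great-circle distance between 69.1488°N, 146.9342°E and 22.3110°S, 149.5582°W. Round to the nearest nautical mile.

Δλ = -149.5582 − 146.9342 = -296.4924°; wrapped into (−180°, 180°]: 63.5076°.
Δφ = -22.3110 − 69.1488 = -91.4598°.
a = sin²(Δφ/2) + cos φ₁ · cos φ₂ · sin²(Δλ/2) = 0.603940.
c = 2·atan2(√a, √(1−a)) = 1.78020 rad → d = 6371·c ≈ 11341.67 km ≈ 6124.01 nmi.

6124 nmi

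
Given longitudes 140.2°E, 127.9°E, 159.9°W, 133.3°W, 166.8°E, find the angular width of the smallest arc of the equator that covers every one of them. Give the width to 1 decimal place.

98.8°

Sort the longitudes: -159.9°, -133.3°, +127.9°, +140.2°, +166.8°.
Eastward gaps between consecutive values (wrapping around): 26.6°, 261.2°, 12.3°, 26.6°, 33.3°.
Largest gap = 261.2° ⇒ minimal covering band is its complement: 360° − 261.2° = 98.8°.
Band runs from +127.9° eastward to -133.3°, crossing the antimeridian.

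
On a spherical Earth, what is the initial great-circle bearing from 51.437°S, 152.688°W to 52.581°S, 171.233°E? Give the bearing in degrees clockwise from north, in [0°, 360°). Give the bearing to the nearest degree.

Δλ = 171.233 − -152.688 = 323.921°; wrapped into (−180°, 180°]: -36.079°.
θ = atan2( sin Δλ · cos φ₂ , cos φ₁ · sin φ₂ − sin φ₁ · cos φ₂ · cos Δλ )
  = atan2(-0.35784, -0.11109) = -107.247° → normalised to [0°, 360°): 252.753°.

253°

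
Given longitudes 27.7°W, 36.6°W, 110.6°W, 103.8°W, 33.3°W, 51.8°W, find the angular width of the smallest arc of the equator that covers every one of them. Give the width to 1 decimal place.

82.9°

Sort the longitudes: -110.6°, -103.8°, -51.8°, -36.6°, -33.3°, -27.7°.
Eastward gaps between consecutive values (wrapping around): 6.8°, 52.0°, 15.2°, 3.3°, 5.6°, 277.1°.
Largest gap = 277.1° ⇒ minimal covering band is its complement: 360° − 277.1° = 82.9°.
Band runs from -110.6° eastward to -27.7°.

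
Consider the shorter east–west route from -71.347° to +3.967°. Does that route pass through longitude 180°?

Signed shortest Δλ = ((3.967 − -71.347 + 180) mod 360) − 180 = 75.314°.
Going east by 75.314° from -71.347° reaches +3.967° without touching 180°.

No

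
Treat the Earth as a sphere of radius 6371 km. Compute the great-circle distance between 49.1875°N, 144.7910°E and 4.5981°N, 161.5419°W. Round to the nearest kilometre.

Δλ = -161.5419 − 144.7910 = -306.3329°; wrapped into (−180°, 180°]: 53.6671°.
Δφ = 4.5981 − 49.1875 = -44.5894°.
a = sin²(Δφ/2) + cos φ₁ · cos φ₂ · sin²(Δλ/2) = 0.276669.
c = 2·atan2(√a, √(1−a)) = 1.10777 rad → d = 6371·c ≈ 7057.58 km.

7058 km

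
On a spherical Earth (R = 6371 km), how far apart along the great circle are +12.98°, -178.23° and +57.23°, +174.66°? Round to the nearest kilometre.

4957 km

Δλ = 174.66 − -178.23 = 352.89°; wrapped into (−180°, 180°]: -7.11°.
Δφ = 57.23 − 12.98 = 44.25°.
a = sin²(Δφ/2) + cos φ₁ · cos φ₂ · sin²(Δλ/2) = 0.143877.
c = 2·atan2(√a, √(1−a)) = 0.77810 rad → d = 6371·c ≈ 4957.30 km.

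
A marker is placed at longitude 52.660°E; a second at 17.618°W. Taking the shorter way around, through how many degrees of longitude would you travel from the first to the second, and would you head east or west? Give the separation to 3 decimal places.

Raw difference: -17.618 − 52.660 = -70.278°.
Normalise into (−180°, 180°]: -70.278° stays -70.278°.
Negative ⇒ the second point lies to the west; separation 70.278°.

70.278° west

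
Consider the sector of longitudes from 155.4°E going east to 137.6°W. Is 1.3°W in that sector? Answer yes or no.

No

Band width going east from +155.4° to -137.6°: ((-137.6 − 155.4) mod 360) = 67.0°.
Offset of -1.3° east of the west edge: ((-1.3 − 155.4) mod 360) = 203.3°.
203.3° > 67.0° ⇒ outside.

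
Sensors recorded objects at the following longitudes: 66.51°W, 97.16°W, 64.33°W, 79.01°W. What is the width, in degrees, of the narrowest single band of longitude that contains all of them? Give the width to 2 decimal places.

Sort the longitudes: -97.16°, -79.01°, -66.51°, -64.33°.
Eastward gaps between consecutive values (wrapping around): 18.15°, 12.50°, 2.18°, 327.17°.
Largest gap = 327.17° ⇒ minimal covering band is its complement: 360° − 327.17° = 32.83°.
Band runs from -97.16° eastward to -64.33°.

32.83°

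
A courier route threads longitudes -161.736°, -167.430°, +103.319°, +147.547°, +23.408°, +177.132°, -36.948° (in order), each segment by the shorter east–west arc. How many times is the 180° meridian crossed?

Leg 1: -161.736° → -167.430°, shortest Δλ = -5.694° (west) — does not cross 180°.
Leg 2: -167.430° → +103.319°, shortest Δλ = -89.251° (west) — crosses 180°.
Leg 3: +103.319° → +147.547°, shortest Δλ = 44.228° (east) — does not cross 180°.
Leg 4: +147.547° → +23.408°, shortest Δλ = -124.139° (west) — does not cross 180°.
Leg 5: +23.408° → +177.132°, shortest Δλ = 153.724° (east) — does not cross 180°.
Leg 6: +177.132° → -36.948°, shortest Δλ = 145.92° (east) — crosses 180°.
Total crossings: 2.

2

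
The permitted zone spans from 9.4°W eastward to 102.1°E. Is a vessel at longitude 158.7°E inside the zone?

Band width going east from -9.4° to +102.1°: ((102.1 − -9.4) mod 360) = 111.5°.
Offset of +158.7° east of the west edge: ((158.7 − -9.4) mod 360) = 168.1°.
168.1° > 111.5° ⇒ outside.

No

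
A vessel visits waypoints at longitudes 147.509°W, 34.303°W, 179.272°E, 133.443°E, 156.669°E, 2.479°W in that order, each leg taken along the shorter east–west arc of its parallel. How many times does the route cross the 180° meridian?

1

Leg 1: -147.509° → -34.303°, shortest Δλ = 113.206° (east) — does not cross 180°.
Leg 2: -34.303° → +179.272°, shortest Δλ = -146.425° (west) — crosses 180°.
Leg 3: +179.272° → +133.443°, shortest Δλ = -45.829° (west) — does not cross 180°.
Leg 4: +133.443° → +156.669°, shortest Δλ = 23.226° (east) — does not cross 180°.
Leg 5: +156.669° → -2.479°, shortest Δλ = -159.148° (west) — does not cross 180°.
Total crossings: 1.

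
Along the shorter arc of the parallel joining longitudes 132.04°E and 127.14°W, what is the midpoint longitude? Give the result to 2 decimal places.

Signed shortest Δλ from +132.04° to -127.14° is +100.82°.
Midpoint longitude = +132.04° + (+100.82°)/2 = +132.04° + 50.41° = +182.45°.
Normalise into (−180°, 180°]: -177.55°.
(The naïve average (+132.04 + -127.14)/2 = 2.45° is on the wrong side of the globe.)

177.55°W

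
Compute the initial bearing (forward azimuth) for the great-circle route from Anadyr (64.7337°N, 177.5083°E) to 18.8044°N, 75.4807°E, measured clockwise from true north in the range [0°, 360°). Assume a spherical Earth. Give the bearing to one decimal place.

288.8°

Δλ = 75.4807 − 177.5083 = -102.0276°.
θ = atan2( sin Δλ · cos φ₂ , cos φ₁ · sin φ₂ − sin φ₁ · cos φ₂ · cos Δλ )
  = atan2(-0.92584, 0.31597) = -71.156° → normalised to [0°, 360°): 288.844°.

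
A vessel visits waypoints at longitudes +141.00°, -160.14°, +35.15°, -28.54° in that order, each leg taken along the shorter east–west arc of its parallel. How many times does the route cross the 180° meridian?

2

Leg 1: +141.00° → -160.14°, shortest Δλ = 58.86° (east) — crosses 180°.
Leg 2: -160.14° → +35.15°, shortest Δλ = -164.71° (west) — crosses 180°.
Leg 3: +35.15° → -28.54°, shortest Δλ = -63.69° (west) — does not cross 180°.
Total crossings: 2.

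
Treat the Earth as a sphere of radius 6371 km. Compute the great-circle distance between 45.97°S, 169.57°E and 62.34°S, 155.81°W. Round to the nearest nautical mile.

Δλ = -155.81 − 169.57 = -325.38°; wrapped into (−180°, 180°]: 34.62°.
Δφ = -62.34 − -45.97 = -16.37°.
a = sin²(Δφ/2) + cos φ₁ · cos φ₂ · sin²(Δλ/2) = 0.048834.
c = 2·atan2(√a, √(1−a)) = 0.44565 rad → d = 6371·c ≈ 2839.21 km ≈ 1533.05 nmi.

1533 nmi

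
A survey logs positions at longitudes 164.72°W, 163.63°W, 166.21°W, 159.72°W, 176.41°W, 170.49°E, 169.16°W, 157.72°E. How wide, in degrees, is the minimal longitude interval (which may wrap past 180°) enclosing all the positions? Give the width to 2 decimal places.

42.56°

Sort the longitudes: -176.41°, -169.16°, -166.21°, -164.72°, -163.63°, -159.72°, +157.72°, +170.49°.
Eastward gaps between consecutive values (wrapping around): 7.25°, 2.95°, 1.49°, 1.09°, 3.91°, 317.44°, 12.77°, 13.10°.
Largest gap = 317.44° ⇒ minimal covering band is its complement: 360° − 317.44° = 42.56°.
Band runs from +157.72° eastward to -159.72°, crossing the antimeridian.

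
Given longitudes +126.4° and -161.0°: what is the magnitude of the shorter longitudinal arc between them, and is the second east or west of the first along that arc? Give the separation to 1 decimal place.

Raw difference: -161.0 − 126.4 = -287.4°.
Normalise into (−180°, 180°]: -287.4° + 360° = 72.6°.
Positive ⇒ the second point lies to the east; separation 72.6°.

72.6° east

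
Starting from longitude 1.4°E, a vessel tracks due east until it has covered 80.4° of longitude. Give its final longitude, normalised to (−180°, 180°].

81.8°E

Start at +1.4°; shift +80.4° → +81.8°.
+81.8° already lies in (−180°, 180°].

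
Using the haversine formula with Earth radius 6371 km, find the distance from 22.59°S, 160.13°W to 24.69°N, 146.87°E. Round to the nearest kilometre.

Δλ = 146.87 − -160.13 = 307.00°; wrapped into (−180°, 180°]: -53.00°.
Δφ = 24.69 − -22.59 = 47.28°.
a = sin²(Δφ/2) + cos φ₁ · cos φ₂ · sin²(Δλ/2) = 0.327805.
c = 2·atan2(√a, √(1−a)) = 1.21921 rad → d = 6371·c ≈ 7767.57 km.

7768 km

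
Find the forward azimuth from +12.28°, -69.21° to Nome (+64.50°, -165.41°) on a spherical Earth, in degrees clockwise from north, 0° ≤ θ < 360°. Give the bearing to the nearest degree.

334°

Δλ = -165.41 − -69.21 = -96.20°.
θ = atan2( sin Δλ · cos φ₂ , cos φ₁ · sin φ₂ − sin φ₁ · cos φ₂ · cos Δλ )
  = atan2(-0.42799, 0.89182) = -25.637° → normalised to [0°, 360°): 334.363°.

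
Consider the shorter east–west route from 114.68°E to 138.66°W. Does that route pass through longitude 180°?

Yes

Naïve |-138.66 − 114.68| = 253.34° > 180°, so the shorter arc goes the other way round — across 180°.
Signed shortest Δλ = ((-138.66 − 114.68 + 180) mod 360) − 180 = 106.66°.
Going east by 106.66° from +114.68° passes through 180° before reaching -138.66°.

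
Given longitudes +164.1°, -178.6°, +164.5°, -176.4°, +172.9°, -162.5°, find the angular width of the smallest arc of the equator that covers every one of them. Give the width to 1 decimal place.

33.4°

Sort the longitudes: -178.6°, -176.4°, -162.5°, +164.1°, +164.5°, +172.9°.
Eastward gaps between consecutive values (wrapping around): 2.2°, 13.9°, 326.6°, 0.4°, 8.4°, 8.5°.
Largest gap = 326.6° ⇒ minimal covering band is its complement: 360° − 326.6° = 33.4°.
Band runs from +164.1° eastward to -162.5°, crossing the antimeridian.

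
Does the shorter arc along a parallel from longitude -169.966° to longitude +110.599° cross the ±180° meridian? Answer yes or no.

Naïve |110.599 − -169.966| = 280.565° > 180°, so the shorter arc goes the other way round — across 180°.
Signed shortest Δλ = ((110.599 − -169.966 + 180) mod 360) − 180 = -79.435°.
Going west by 79.435° from -169.966° passes through 180° before reaching +110.599°.

Yes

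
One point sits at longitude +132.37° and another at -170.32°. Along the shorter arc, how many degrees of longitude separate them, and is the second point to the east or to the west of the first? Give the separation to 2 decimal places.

Raw difference: -170.32 − 132.37 = -302.69°.
Normalise into (−180°, 180°]: -302.69° + 360° = 57.31°.
Positive ⇒ the second point lies to the east; separation 57.31°.

57.31° east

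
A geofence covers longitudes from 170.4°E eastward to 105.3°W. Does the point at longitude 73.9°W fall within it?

No

Band width going east from +170.4° to -105.3°: ((-105.3 − 170.4) mod 360) = 84.3°.
Offset of -73.9° east of the west edge: ((-73.9 − 170.4) mod 360) = 115.7°.
115.7° > 84.3° ⇒ outside.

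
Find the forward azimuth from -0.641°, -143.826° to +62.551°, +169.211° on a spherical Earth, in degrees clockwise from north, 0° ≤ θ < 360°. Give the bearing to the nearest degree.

Δλ = 169.211 − -143.826 = 313.037°; wrapped into (−180°, 180°]: -46.963°.
θ = atan2( sin Δλ · cos φ₂ , cos φ₁ · sin φ₂ − sin φ₁ · cos φ₂ · cos Δλ )
  = atan2(-0.33692, 0.89089) = -20.716° → normalised to [0°, 360°): 339.284°.

339°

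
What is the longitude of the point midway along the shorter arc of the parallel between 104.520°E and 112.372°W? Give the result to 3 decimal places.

Signed shortest Δλ from +104.520° to -112.372° is +143.108°.
Midpoint longitude = +104.520° + (+143.108°)/2 = +104.520° + 71.554° = +176.074°.
(The naïve average (+104.520 + -112.372)/2 = -3.926° is on the wrong side of the globe.)

176.074°E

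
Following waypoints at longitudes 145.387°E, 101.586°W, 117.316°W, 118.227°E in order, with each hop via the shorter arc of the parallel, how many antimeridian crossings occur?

Leg 1: +145.387° → -101.586°, shortest Δλ = 113.027° (east) — crosses 180°.
Leg 2: -101.586° → -117.316°, shortest Δλ = -15.73° (west) — does not cross 180°.
Leg 3: -117.316° → +118.227°, shortest Δλ = -124.457° (west) — crosses 180°.
Total crossings: 2.

2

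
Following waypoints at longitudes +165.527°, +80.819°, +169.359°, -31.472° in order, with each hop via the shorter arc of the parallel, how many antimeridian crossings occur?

1

Leg 1: +165.527° → +80.819°, shortest Δλ = -84.708° (west) — does not cross 180°.
Leg 2: +80.819° → +169.359°, shortest Δλ = 88.54° (east) — does not cross 180°.
Leg 3: +169.359° → -31.472°, shortest Δλ = 159.169° (east) — crosses 180°.
Total crossings: 1.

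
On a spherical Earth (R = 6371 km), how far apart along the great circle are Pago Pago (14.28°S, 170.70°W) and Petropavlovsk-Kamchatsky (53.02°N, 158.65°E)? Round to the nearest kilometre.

Δλ = 158.65 − -170.70 = 329.35°; wrapped into (−180°, 180°]: -30.65°.
Δφ = 53.02 − -14.28 = 67.30°.
a = sin²(Δφ/2) + cos φ₁ · cos φ₂ · sin²(Δλ/2) = 0.347767.
c = 2·atan2(√a, √(1−a)) = 1.26142 rad → d = 6371·c ≈ 8036.49 km.

8036 km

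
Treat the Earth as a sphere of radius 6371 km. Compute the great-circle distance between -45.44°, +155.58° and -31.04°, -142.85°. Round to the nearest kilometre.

Δλ = -142.85 − 155.58 = -298.43°; wrapped into (−180°, 180°]: 61.57°.
Δφ = -31.04 − -45.44 = 14.40°.
a = sin²(Δφ/2) + cos φ₁ · cos φ₂ · sin²(Δλ/2) = 0.173193.
c = 2·atan2(√a, √(1−a)) = 0.85845 rad → d = 6371·c ≈ 5469.17 km.

5469 km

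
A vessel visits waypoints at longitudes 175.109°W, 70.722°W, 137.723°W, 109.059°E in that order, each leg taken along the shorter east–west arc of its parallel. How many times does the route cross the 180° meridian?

Leg 1: -175.109° → -70.722°, shortest Δλ = 104.387° (east) — does not cross 180°.
Leg 2: -70.722° → -137.723°, shortest Δλ = -67.001° (west) — does not cross 180°.
Leg 3: -137.723° → +109.059°, shortest Δλ = -113.218° (west) — crosses 180°.
Total crossings: 1.

1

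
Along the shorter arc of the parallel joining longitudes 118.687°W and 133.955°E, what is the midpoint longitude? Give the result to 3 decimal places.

Signed shortest Δλ from -118.687° to +133.955° is -107.358°.
Midpoint longitude = -118.687° + (-107.358°)/2 = -118.687° − 53.679° = -172.366°.
(The naïve average (-118.687 + +133.955)/2 = 7.634° is on the wrong side of the globe.)

172.366°W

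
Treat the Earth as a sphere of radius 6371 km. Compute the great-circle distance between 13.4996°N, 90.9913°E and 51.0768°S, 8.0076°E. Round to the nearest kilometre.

Δλ = 8.0076 − 90.9913 = -82.9837°.
Δφ = -51.0768 − 13.4996 = -64.5764°.
a = sin²(Δφ/2) + cos φ₁ · cos φ₂ · sin²(Δλ/2) = 0.553494.
c = 2·atan2(√a, √(1−a)) = 1.67799 rad → d = 6371·c ≈ 10690.47 km.

10690 km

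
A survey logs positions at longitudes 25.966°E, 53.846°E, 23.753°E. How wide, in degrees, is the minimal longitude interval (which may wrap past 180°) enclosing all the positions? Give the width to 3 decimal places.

30.093°

Sort the longitudes: +23.753°, +25.966°, +53.846°.
Eastward gaps between consecutive values (wrapping around): 2.213°, 27.880°, 329.907°.
Largest gap = 329.907° ⇒ minimal covering band is its complement: 360° − 329.907° = 30.093°.
Band runs from +23.753° eastward to +53.846°.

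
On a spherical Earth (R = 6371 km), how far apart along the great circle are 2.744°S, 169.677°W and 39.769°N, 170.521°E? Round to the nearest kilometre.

5141 km

Δλ = 170.521 − -169.677 = 340.198°; wrapped into (−180°, 180°]: -19.802°.
Δφ = 39.769 − -2.744 = 42.513°.
a = sin²(Δφ/2) + cos φ₁ · cos φ₂ · sin²(Δλ/2) = 0.154137.
c = 2·atan2(√a, √(1−a)) = 0.80692 rad → d = 6371·c ≈ 5140.88 km.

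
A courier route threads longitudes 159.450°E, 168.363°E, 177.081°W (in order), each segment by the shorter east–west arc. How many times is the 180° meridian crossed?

Leg 1: +159.450° → +168.363°, shortest Δλ = 8.913° (east) — does not cross 180°.
Leg 2: +168.363° → -177.081°, shortest Δλ = 14.556° (east) — crosses 180°.
Total crossings: 1.

1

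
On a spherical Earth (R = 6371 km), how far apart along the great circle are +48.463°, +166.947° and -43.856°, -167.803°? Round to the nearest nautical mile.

Δλ = -167.803 − 166.947 = -334.750°; wrapped into (−180°, 180°]: 25.250°.
Δφ = -43.856 − 48.463 = -92.319°.
a = sin²(Δφ/2) + cos φ₁ · cos φ₂ · sin²(Δλ/2) = 0.543074.
c = 2·atan2(√a, √(1−a)) = 1.65705 rad → d = 6371·c ≈ 10557.07 km ≈ 5700.36 nmi.

5700 nmi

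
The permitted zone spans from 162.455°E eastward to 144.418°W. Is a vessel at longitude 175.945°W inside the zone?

Band width going east from +162.455° to -144.418°: ((-144.418 − 162.455) mod 360) = 53.127°.
Offset of -175.945° east of the west edge: ((-175.945 − 162.455) mod 360) = 21.600°.
21.600° ≤ 53.127° ⇒ inside.

Yes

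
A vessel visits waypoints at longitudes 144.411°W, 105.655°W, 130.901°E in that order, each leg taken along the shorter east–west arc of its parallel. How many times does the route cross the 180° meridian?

Leg 1: -144.411° → -105.655°, shortest Δλ = 38.756° (east) — does not cross 180°.
Leg 2: -105.655° → +130.901°, shortest Δλ = -123.444° (west) — crosses 180°.
Total crossings: 1.

1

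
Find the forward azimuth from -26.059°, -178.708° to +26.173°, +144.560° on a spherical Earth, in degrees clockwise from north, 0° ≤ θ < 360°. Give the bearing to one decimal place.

323.0°

Δλ = 144.560 − -178.708 = 323.268°; wrapped into (−180°, 180°]: -36.732°.
θ = atan2( sin Δλ · cos φ₂ , cos φ₁ · sin φ₂ − sin φ₁ · cos φ₂ · cos Δλ )
  = atan2(-0.53675, 0.71221) = -37.003° → normalised to [0°, 360°): 322.997°.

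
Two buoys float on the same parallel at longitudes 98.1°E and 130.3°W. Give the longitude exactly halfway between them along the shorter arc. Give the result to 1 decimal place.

Signed shortest Δλ from +98.1° to -130.3° is +131.6°.
Midpoint longitude = +98.1° + (+131.6°)/2 = +98.1° + 65.8° = +163.9°.
(The naïve average (+98.1 + -130.3)/2 = -16.1° is on the wrong side of the globe.)

163.9°E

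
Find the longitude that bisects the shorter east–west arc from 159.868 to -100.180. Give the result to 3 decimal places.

-150.156°

Signed shortest Δλ from +159.868° to -100.180° is +99.952°.
Midpoint longitude = +159.868° + (+99.952°)/2 = +159.868° + 49.976° = +209.844°.
Normalise into (−180°, 180°]: -150.156°.
(The naïve average (+159.868 + -100.180)/2 = 29.844° is on the wrong side of the globe.)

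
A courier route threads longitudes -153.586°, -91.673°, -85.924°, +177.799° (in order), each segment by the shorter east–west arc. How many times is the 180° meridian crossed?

1

Leg 1: -153.586° → -91.673°, shortest Δλ = 61.913° (east) — does not cross 180°.
Leg 2: -91.673° → -85.924°, shortest Δλ = 5.749° (east) — does not cross 180°.
Leg 3: -85.924° → +177.799°, shortest Δλ = -96.277° (west) — crosses 180°.
Total crossings: 1.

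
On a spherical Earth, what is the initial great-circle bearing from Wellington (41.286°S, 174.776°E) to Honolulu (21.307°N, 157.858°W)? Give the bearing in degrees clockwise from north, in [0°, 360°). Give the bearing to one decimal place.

Δλ = -157.858 − 174.776 = -332.634°; wrapped into (−180°, 180°]: 27.366°.
θ = atan2( sin Δλ · cos φ₂ , cos φ₁ · sin φ₂ − sin φ₁ · cos φ₂ · cos Δλ )
  = atan2(0.42825, 0.81897) = 27.606° → normalised to [0°, 360°): 27.606°.

27.6°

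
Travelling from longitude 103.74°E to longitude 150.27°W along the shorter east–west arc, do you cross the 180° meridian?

Naïve |-150.27 − 103.74| = 254.01° > 180°, so the shorter arc goes the other way round — across 180°.
Signed shortest Δλ = ((-150.27 − 103.74 + 180) mod 360) − 180 = 105.99°.
Going east by 105.99° from +103.74° passes through 180° before reaching -150.27°.

Yes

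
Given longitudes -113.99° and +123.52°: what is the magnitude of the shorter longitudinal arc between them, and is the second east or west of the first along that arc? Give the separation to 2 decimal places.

Raw difference: 123.52 − -113.99 = 237.51°.
Normalise into (−180°, 180°]: 237.51° − 360° = -122.49°.
Negative ⇒ the second point lies to the west; separation 122.49°.

122.49° west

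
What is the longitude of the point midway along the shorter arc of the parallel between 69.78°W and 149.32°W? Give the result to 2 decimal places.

109.55°W

Signed shortest Δλ from -69.78° to -149.32° is -79.54°.
Midpoint longitude = -69.78° + (-79.54°)/2 = -69.78° − 39.77° = -109.55°.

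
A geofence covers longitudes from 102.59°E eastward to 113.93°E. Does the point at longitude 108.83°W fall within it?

No

Band width going east from +102.59° to +113.93°: ((113.93 − 102.59) mod 360) = 11.34°.
Offset of -108.83° east of the west edge: ((-108.83 − 102.59) mod 360) = 148.58°.
148.58° > 11.34° ⇒ outside.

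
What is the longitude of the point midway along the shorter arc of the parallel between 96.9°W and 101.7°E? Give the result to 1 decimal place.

177.6°W

Signed shortest Δλ from -96.9° to +101.7° is -161.4°.
Midpoint longitude = -96.9° + (-161.4°)/2 = -96.9° − 80.7° = -177.6°.
(The naïve average (-96.9 + +101.7)/2 = 2.4° is on the wrong side of the globe.)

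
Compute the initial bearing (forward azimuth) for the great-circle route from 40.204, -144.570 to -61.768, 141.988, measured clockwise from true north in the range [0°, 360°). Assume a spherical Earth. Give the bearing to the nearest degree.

Δλ = 141.988 − -144.570 = 286.558°; wrapped into (−180°, 180°]: -73.442°.
θ = atan2( sin Δλ · cos φ₂ , cos φ₁ · sin φ₂ − sin φ₁ · cos φ₂ · cos Δλ )
  = atan2(-0.45343, -0.75992) = -149.176° → normalised to [0°, 360°): 210.824°.

211°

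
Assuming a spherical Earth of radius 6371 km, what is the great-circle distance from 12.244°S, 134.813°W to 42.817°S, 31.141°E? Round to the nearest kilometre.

Δλ = 31.141 − -134.813 = 165.954°.
Δφ = -42.817 − -12.244 = -30.573°.
a = sin²(Δφ/2) + cos φ₁ · cos φ₂ · sin²(Δλ/2) = 0.775636.
c = 2·atan2(√a, √(1−a)) = 2.15468 rad → d = 6371·c ≈ 13727.49 km.

13727 km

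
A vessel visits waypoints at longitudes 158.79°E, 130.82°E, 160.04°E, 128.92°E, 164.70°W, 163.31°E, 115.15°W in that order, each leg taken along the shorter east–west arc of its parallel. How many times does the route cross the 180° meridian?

3

Leg 1: +158.79° → +130.82°, shortest Δλ = -27.97° (west) — does not cross 180°.
Leg 2: +130.82° → +160.04°, shortest Δλ = 29.22° (east) — does not cross 180°.
Leg 3: +160.04° → +128.92°, shortest Δλ = -31.12° (west) — does not cross 180°.
Leg 4: +128.92° → -164.70°, shortest Δλ = 66.38° (east) — crosses 180°.
Leg 5: -164.70° → +163.31°, shortest Δλ = -31.99° (west) — crosses 180°.
Leg 6: +163.31° → -115.15°, shortest Δλ = 81.54° (east) — crosses 180°.
Total crossings: 3.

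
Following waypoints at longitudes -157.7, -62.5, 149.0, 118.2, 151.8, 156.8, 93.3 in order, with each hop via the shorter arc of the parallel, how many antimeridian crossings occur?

Leg 1: -157.7° → -62.5°, shortest Δλ = 95.2° (east) — does not cross 180°.
Leg 2: -62.5° → +149.0°, shortest Δλ = -148.5° (west) — crosses 180°.
Leg 3: +149.0° → +118.2°, shortest Δλ = -30.8° (west) — does not cross 180°.
Leg 4: +118.2° → +151.8°, shortest Δλ = 33.6° (east) — does not cross 180°.
Leg 5: +151.8° → +156.8°, shortest Δλ = 5.0° (east) — does not cross 180°.
Leg 6: +156.8° → +93.3°, shortest Δλ = -63.5° (west) — does not cross 180°.
Total crossings: 1.

1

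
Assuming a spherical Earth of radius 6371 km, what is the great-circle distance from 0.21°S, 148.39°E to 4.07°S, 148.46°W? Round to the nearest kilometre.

7028 km

Δλ = -148.46 − 148.39 = -296.85°; wrapped into (−180°, 180°]: 63.15°.
Δφ = -4.07 − -0.21 = -3.86°.
a = sin²(Δφ/2) + cos φ₁ · cos φ₂ · sin²(Δλ/2) = 0.274613.
c = 2·atan2(√a, √(1−a)) = 1.10316 rad → d = 6371·c ≈ 7028.26 km.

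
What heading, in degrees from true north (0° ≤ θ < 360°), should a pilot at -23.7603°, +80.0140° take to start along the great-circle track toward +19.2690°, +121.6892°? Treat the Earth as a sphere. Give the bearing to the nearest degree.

47°

Δλ = 121.6892 − 80.0140 = 41.6752°.
θ = atan2( sin Δλ · cos φ₂ , cos φ₁ · sin φ₂ − sin φ₁ · cos φ₂ · cos Δλ )
  = atan2(0.62766, 0.58612) = 46.960° → normalised to [0°, 360°): 46.960°.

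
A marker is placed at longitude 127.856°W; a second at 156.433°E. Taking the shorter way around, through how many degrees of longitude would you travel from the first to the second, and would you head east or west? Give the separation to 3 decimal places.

Raw difference: 156.433 − -127.856 = 284.289°.
Normalise into (−180°, 180°]: 284.289° − 360° = -75.711°.
Negative ⇒ the second point lies to the west; separation 75.711°.

75.711° west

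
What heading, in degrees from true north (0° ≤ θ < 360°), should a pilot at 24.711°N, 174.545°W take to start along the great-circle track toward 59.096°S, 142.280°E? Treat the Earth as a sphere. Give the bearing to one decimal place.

Δλ = 142.280 − -174.545 = 316.825°; wrapped into (−180°, 180°]: -43.175°.
θ = atan2( sin Δλ · cos φ₂ , cos φ₁ · sin φ₂ − sin φ₁ · cos φ₂ · cos Δλ )
  = atan2(-0.35142, -0.93604) = -159.422° → normalised to [0°, 360°): 200.578°.

200.6°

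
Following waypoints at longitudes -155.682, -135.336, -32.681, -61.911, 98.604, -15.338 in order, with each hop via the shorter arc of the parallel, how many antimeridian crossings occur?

Leg 1: -155.682° → -135.336°, shortest Δλ = 20.346° (east) — does not cross 180°.
Leg 2: -135.336° → -32.681°, shortest Δλ = 102.655° (east) — does not cross 180°.
Leg 3: -32.681° → -61.911°, shortest Δλ = -29.23° (west) — does not cross 180°.
Leg 4: -61.911° → +98.604°, shortest Δλ = 160.515° (east) — does not cross 180°.
Leg 5: +98.604° → -15.338°, shortest Δλ = -113.942° (west) — does not cross 180°.
Total crossings: 0.

0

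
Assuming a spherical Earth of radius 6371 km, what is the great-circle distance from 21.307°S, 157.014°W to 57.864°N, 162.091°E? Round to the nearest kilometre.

Δλ = 162.091 − -157.014 = 319.105°; wrapped into (−180°, 180°]: -40.895°.
Δφ = 57.864 − -21.307 = 79.171°.
a = sin²(Δφ/2) + cos φ₁ · cos φ₂ · sin²(Δλ/2) = 0.466543.
c = 2·atan2(√a, √(1−a)) = 1.50383 rad → d = 6371·c ≈ 9580.91 km.

9581 km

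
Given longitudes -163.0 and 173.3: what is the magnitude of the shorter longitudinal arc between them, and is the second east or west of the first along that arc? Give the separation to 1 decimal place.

Raw difference: 173.3 − -163.0 = 336.3°.
Normalise into (−180°, 180°]: 336.3° − 360° = -23.7°.
Negative ⇒ the second point lies to the west; separation 23.7°.

23.7° west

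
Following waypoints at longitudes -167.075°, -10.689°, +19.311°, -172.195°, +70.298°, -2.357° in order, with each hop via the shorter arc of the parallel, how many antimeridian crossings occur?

2

Leg 1: -167.075° → -10.689°, shortest Δλ = 156.386° (east) — does not cross 180°.
Leg 2: -10.689° → +19.311°, shortest Δλ = 30.0° (east) — does not cross 180°.
Leg 3: +19.311° → -172.195°, shortest Δλ = 168.494° (east) — crosses 180°.
Leg 4: -172.195° → +70.298°, shortest Δλ = -117.507° (west) — crosses 180°.
Leg 5: +70.298° → -2.357°, shortest Δλ = -72.655° (west) — does not cross 180°.
Total crossings: 2.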